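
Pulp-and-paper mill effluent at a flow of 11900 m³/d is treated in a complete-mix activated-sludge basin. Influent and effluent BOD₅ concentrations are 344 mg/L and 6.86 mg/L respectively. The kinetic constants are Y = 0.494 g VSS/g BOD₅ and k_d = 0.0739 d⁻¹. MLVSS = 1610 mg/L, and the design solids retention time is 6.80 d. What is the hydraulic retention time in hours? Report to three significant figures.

From the SRT design equation V = Y Q (S₀−S) θ_c / [X (1 + k_d θ_c)] = 0.494 × 11900 × (344 − 6.86) × 6.80 / [1610 × (1 + 0.0739 × 6.80)] = 1.35×10^7 / 2419 = 5571 m³.
HRT = V/Q = 5571 m³ / 11900 m³·d⁻¹ = 0.4682 d × 24 = 11.24 h.

τ ≈ 11.2 h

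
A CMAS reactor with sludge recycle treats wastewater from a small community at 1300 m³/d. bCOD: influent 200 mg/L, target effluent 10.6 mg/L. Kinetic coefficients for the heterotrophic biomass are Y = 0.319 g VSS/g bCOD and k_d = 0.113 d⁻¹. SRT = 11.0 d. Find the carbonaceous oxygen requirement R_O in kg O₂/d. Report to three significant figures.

Y_obs = Y / (1 + k_d θ_c) = 0.319 / (1 + 0.113 × 11.0) = 0.319 / 2.243 = 0.1422.
Q·(S₀ − S) = 1300 × (200 − 10.6) × 10⁻³ = 246.2 kg/d removed.
P_X = Y_obs·Q·(S₀ − S) = 0.1422 × 246.2 = 35.02 kg VSS/d.
R_O = Q·(S₀ − S) − 1.42·P_X = 246.2 − 1.42 × 35.02 = 196.5 kg O₂/d.

R_O ≈ 196 kg O₂/d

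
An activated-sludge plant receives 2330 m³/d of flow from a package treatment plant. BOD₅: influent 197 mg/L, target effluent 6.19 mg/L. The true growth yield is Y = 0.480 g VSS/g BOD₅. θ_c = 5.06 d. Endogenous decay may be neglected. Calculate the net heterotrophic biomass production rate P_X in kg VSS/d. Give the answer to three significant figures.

P_X ≈ 213 kg VSS/d

Since k_d ≈ 0, Y_obs = Y = 0.480 g VSS/g BOD₅.
Q·(S₀ − S) = 2330 × (197 − 6.19) × 10⁻³ = 444.6 kg/d removed.
Net biomass production P_X = Y_obs × Q·(S₀ − S) = 0.4800 × 444.6 = 213.4 kg VSS/d.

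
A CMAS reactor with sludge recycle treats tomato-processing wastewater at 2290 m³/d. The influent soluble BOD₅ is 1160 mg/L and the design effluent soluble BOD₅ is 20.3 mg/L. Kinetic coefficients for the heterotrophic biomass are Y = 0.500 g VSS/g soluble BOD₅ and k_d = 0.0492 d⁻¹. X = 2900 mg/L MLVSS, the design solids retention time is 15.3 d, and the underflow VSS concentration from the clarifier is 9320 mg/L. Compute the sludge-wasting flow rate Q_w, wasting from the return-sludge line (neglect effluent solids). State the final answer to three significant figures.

Q_w ≈ 79.9 m³/d

From the SRT design equation V = Y Q (S₀−S) θ_c / [X (1 + k_d θ_c)] = 0.500 × 2290 × (1160 − 20.3) × 15.3 / [2900 × (1 + 0.0492 × 15.3)] = 2×10^7 / 5083 = 3928 m³.
Q_w = (V·X)/(θ_c X_r) = 3928 × 2900 / (15.3 × 9320) = 79.88 m³/d.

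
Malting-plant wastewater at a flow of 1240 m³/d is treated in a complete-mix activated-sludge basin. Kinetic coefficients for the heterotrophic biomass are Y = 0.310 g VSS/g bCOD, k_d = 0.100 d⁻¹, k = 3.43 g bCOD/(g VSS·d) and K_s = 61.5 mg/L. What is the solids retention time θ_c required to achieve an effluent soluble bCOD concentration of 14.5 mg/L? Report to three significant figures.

θ_c ≈ 9.72 d

Specific growth rate at S = 14.5 mg/L: μ = YkS/(K_s+S) = 0.310·3.43·14.5/(61.5+14.5) = 0.2029 d⁻¹.
θ_c = 1/(μ − k_d) = 1/(0.2029 − 0.100) = 1/0.1029 = 9.721 d.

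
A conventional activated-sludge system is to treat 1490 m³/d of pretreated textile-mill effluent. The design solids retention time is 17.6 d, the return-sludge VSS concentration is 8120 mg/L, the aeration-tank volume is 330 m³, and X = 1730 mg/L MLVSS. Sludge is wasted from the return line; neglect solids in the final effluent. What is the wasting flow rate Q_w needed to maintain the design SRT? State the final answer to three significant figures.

Q_w = (V·X)/(θ_c X_r) = 330.0 × 1730 / (17.6 × 8120) = 3.995 m³/d.

Q_w ≈ 3.99 m³/d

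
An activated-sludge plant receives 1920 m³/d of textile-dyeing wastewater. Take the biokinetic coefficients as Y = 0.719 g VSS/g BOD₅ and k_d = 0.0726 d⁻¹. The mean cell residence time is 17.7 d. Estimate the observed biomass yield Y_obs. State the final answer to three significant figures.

Correct the yield for decay: Y_obs = Y/(1 + k_d θ_c) = 0.719 / (1 + 0.0726 × 17.7) = 0.719 / 2.285 = 0.3147.

Y_obs ≈ 0.315 g VSS/g BOD₅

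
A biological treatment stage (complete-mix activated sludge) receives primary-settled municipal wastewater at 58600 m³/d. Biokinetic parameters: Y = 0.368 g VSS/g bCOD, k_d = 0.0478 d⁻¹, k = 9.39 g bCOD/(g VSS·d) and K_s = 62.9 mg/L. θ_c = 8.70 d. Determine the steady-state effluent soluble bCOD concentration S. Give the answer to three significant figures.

From the Monod/SRT balance for a CMAS, S = K_s·(1+k_d θ_c)/[θ_c·(Y k − k_d) − 1] = 62.9 × (1 + 0.0478 × 8.70) / [8.70 × (0.368 × 9.39 − 0.0478) − 1] = 89.06 / 28.65 = 3.109 mg/L.

S ≈ 3.11 mg/L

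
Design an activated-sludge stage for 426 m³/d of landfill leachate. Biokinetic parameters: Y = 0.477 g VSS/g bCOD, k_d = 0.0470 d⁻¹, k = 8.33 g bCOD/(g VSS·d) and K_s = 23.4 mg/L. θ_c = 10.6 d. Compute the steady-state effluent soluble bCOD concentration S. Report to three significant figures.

For a completely mixed reactor with recycle the Lawrence–McCarty relation gives S = K_s·(1 + k_d·θ_c) / [θ_c·(Y·k − k_d) − 1] = 23.4 × (1 + 0.0470 × 10.6) / [10.6 × (0.477 × 8.33 − 0.0470) − 1] = 35.06 / 40.62 = 0.8631 mg/L.

S ≈ 0.863 mg/L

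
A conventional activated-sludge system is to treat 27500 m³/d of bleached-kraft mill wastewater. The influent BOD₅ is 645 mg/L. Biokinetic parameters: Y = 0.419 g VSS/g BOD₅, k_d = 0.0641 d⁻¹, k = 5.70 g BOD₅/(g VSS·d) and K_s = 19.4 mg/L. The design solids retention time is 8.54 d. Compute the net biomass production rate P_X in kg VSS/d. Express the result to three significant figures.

P_X ≈ 4790 kg VSS/d

From the Monod/SRT balance for a CMAS, S = K_s·(1+k_d θ_c)/[θ_c·(Y k − k_d) − 1] = 19.4 × (1 + 0.0641 × 8.54) / [8.54 × (0.419 × 5.70 − 0.0641) − 1] = 30.02 / 18.85 = 1.593 mg/L.
The observed yield is Y_obs = Y/(1 + k_d·θ_c) = 0.419 / (1 + 0.0641 × 8.54) = 0.419 / 1.547 = 0.2708 g VSS per g BOD₅ removed.
ΔS = 645 − 1.59 = 643.4 mg/L, so the substrate removal rate is 27500 × 643.4/1000 = 17694 kg BOD₅/d.
So the net sludge growth is P_X = 0.2708 × 17694 = 4791 kg VSS/d.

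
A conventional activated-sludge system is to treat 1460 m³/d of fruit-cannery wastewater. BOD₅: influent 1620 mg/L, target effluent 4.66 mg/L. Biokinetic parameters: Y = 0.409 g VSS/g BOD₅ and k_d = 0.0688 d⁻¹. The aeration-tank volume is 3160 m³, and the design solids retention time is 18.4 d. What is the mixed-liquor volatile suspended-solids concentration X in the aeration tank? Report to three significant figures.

X = Y·Q·ΔS·θ_c / [V·(1 + k_d θ_c)] = 0.409 × 1460 × (1620 − 4.66) × 18.4 / [3160 × (1 + 0.0688 × 18.4)] = 2479 mg/L.

X ≈ 2480 mg/L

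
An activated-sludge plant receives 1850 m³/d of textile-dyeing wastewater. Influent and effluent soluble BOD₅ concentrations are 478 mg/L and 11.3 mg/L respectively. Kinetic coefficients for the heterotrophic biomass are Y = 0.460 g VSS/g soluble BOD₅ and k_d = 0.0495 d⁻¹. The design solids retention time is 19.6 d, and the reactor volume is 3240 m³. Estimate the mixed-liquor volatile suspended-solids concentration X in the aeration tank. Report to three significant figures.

From V·X·(1 + k_d·θ_c) = Y·Q·(S₀ − S)·θ_c: X = 0.460 × 1850 × (478 − 11.3) × 19.6 / [3240 × (1 + 0.0495 × 19.6)] = 1219 mg/L.

X ≈ 1220 mg/L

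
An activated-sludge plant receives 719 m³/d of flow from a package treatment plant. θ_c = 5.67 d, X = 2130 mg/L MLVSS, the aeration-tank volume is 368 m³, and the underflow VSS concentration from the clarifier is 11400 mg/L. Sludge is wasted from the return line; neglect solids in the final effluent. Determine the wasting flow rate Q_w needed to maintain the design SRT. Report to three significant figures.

Q_w ≈ 12.1 m³/d

Wasting from the return line (neglecting effluent solids): Q_w = V·X / (θ_c·X_r) = 368.0 × 2130 / (5.67 × 11400) = 12.13 m³/d.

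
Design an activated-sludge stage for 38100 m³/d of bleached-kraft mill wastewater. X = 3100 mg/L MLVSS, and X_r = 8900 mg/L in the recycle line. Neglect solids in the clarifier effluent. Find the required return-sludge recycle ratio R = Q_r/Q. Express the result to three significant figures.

Mass balance around the secondary clarifier (neglecting effluent solids): R = X / (X_r − X) = 3100 / (8900 − 3100) = 0.5345.

R ≈ 0.534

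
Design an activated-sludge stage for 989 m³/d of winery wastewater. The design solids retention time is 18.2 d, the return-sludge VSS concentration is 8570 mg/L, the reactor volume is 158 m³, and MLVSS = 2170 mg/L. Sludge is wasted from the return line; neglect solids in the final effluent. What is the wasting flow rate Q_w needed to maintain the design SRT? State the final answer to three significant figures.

Q_w ≈ 2.20 m³/d

θ_c = V·X/(Q_w·X_r) when wasting from the recycle, so Q_w = V·X/(θ_c·X_r) = 158.0 × 2170 / (18.2 × 8570) = 2.198 m³/d.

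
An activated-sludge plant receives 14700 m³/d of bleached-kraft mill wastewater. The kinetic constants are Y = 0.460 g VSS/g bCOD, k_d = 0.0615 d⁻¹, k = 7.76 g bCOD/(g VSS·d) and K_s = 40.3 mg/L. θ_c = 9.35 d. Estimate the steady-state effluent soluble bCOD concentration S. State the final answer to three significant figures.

S ≈ 2.00 mg/L

From the Monod/SRT balance for a CMAS, S = K_s·(1+k_d θ_c)/[θ_c·(Y k − k_d) − 1] = 40.3 × (1 + 0.0615 × 9.35) / [9.35 × (0.460 × 7.76 − 0.0615) − 1] = 63.47 / 31.80 = 1.996 mg/L.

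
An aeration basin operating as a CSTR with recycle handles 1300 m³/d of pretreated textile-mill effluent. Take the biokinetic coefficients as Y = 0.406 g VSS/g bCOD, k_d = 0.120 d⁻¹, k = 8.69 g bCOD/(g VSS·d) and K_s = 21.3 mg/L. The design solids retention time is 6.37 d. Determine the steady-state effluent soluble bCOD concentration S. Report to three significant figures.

S ≈ 1.81 mg/L

For a completely mixed reactor with recycle the Lawrence–McCarty relation gives S = K_s·(1 + k_d·θ_c) / [θ_c·(Y·k − k_d) − 1] = 21.3 × (1 + 0.120 × 6.37) / [6.37 × (0.406 × 8.69 − 0.120) − 1] = 37.58 / 20.71 = 1.815 mg/L.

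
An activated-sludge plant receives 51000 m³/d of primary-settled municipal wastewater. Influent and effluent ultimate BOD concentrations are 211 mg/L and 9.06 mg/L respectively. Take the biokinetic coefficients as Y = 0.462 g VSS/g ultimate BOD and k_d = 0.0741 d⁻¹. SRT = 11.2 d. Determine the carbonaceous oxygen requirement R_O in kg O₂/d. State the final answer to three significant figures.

R_O ≈ 6610 kg O₂/d

Correct the yield for decay: Y_obs = Y/(1 + k_d θ_c) = 0.462 / (1 + 0.0741 × 11.2) = 0.462 / 1.830 = 0.2525.
ΔS = 211 − 9.06 = 201.9 mg/L, so the substrate removal rate is 51000 × 201.9/1000 = 10299 kg ultimate BOD/d.
P_X = Y_obs·Q·(S₀ − S) = 0.2525 × 10299 = 2600 kg VSS/d.
R_O = Q·ΔS − 1.42 P_X = 10299 − 3692 = 6607 kg O₂/d.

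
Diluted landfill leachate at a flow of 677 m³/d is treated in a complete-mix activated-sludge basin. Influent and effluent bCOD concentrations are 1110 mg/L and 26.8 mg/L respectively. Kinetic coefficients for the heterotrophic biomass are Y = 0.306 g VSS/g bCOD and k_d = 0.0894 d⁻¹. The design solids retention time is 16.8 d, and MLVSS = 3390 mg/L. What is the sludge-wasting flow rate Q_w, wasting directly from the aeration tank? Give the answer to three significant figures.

Q_w ≈ 26.5 m³/d

Steady-state biomass mass balance: V·X·(1 + k_d·θ_c) = Y·Q·(S₀ − S)·θ_c, so V = 0.306 × 677 × (1110 − 26.8) × 16.8 / [3390 × (1 + 0.0894 × 16.8)] = 3.77×10^6 / 8482 = 444.5 m³.
With mixed-liquor wasting, θ_c = V/Q_w, so Q_w = V/θ_c = 444.5/16.8 = 26.46 m³/d.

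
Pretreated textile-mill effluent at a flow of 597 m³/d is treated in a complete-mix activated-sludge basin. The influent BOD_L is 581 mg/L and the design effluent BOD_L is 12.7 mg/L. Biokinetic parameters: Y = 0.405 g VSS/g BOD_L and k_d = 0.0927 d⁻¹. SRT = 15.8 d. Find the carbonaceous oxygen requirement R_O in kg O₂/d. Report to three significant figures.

R_O ≈ 260 kg O₂/d

The observed yield is Y_obs = Y/(1 + k_d·θ_c) = 0.405 / (1 + 0.0927 × 15.8) = 0.405 / 2.465 = 0.1643 g VSS per g BOD_L removed.
Mass of BOD_L removed per day: Q(S₀ − S) = 597 × 568.3 g/m³ = 339.3 kg/d.
Biomass synthesised: P_X = Y_obs × 339.3 = 55.75 kg VSS/d.
Carbonaceous O₂ demand = substrate oxidised − cell-mass equivalent = 339.3 − 1.42 × 55.75 = 260.1 kg O₂/d.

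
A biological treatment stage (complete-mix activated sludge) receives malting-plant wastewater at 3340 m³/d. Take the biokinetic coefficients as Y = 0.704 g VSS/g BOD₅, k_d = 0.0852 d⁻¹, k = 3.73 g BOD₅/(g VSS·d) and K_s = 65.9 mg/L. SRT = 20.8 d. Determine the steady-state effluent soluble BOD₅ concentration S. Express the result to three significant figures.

S ≈ 3.52 mg/L

From the Monod/SRT balance for a CMAS, S = K_s·(1+k_d θ_c)/[θ_c·(Y k − k_d) − 1] = 65.9 × (1 + 0.0852 × 20.8) / [20.8 × (0.704 × 3.73 − 0.0852) − 1] = 182.7 / 51.85 = 3.524 mg/L.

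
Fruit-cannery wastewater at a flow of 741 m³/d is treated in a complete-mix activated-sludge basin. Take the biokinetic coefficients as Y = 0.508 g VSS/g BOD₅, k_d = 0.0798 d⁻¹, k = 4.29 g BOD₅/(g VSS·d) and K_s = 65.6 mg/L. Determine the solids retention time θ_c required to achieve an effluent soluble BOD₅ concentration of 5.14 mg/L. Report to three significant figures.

Specific growth rate at S = 5.14 mg/L: μ = YkS/(K_s+S) = 0.508·4.29·5.14/(65.6+5.14) = 0.1584 d⁻¹.
Then 1/θ_c = μ − k_d = 0.1584 − 0.0798 = 0.07855 d⁻¹, giving θ_c = 12.73 d.

θ_c ≈ 12.7 d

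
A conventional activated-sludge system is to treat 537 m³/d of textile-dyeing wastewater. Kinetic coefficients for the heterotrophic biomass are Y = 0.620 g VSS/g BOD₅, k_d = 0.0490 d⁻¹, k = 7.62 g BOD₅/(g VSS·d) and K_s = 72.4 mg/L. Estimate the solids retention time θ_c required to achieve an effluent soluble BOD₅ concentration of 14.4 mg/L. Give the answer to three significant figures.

At the target effluent, Y k S/(K_s+S) = 0.620×7.62×14.4/86.80 = 0.7838 d⁻¹.
Then 1/θ_c = μ − k_d = 0.7838 − 0.0490 = 0.7348 d⁻¹, giving θ_c = 1.361 d.

θ_c ≈ 1.36 d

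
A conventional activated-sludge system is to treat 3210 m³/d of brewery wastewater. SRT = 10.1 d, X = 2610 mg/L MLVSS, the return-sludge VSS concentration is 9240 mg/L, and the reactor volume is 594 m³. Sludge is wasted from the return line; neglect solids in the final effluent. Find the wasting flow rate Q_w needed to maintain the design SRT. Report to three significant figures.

Q_w ≈ 16.6 m³/d

θ_c = V·X/(Q_w·X_r) when wasting from the recycle, so Q_w = V·X/(θ_c·X_r) = 594.0 × 2610 / (10.1 × 9240) = 16.61 m³/d.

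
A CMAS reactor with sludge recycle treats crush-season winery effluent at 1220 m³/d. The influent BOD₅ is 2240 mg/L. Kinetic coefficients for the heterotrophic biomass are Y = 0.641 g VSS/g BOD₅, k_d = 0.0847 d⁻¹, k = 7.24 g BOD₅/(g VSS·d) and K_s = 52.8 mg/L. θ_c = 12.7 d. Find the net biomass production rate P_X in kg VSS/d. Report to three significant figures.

P_X ≈ 843 kg VSS/d

Effluent substrate depends only on kinetics and SRT: S = K_s(1 + k_d θ_c) / [θ_c(Yk − k_d) − 1] = 52.8 × (1 + 0.0847 × 12.7) / [12.7 × (0.641 × 7.24 − 0.0847) − 1] = 109.6 / 56.86 = 1.927 mg/L.
Y_obs = Y / (1 + k_d θ_c) = 0.641 / (1 + 0.0847 × 12.7) = 0.641 / 2.076 = 0.3088.
Substrate removed = Q·(S₀ − S) = 1220 m³/d × (2240 − 1.93) g/m³ = 2.73×10^6 g/d = 2730 kg/d.
So the net sludge growth is P_X = 0.3088 × 2730 = 843.2 kg VSS/d.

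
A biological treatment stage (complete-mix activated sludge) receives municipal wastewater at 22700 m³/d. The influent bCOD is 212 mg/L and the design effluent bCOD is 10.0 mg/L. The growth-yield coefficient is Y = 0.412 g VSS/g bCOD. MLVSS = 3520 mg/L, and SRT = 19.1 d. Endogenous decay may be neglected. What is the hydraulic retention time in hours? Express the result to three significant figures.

τ ≈ 10.8 h

V·X = Y·Q·ΔS·θ_c gives V = 0.412 × 22700 × (212 − 10.0) × 19.1 / 3520 = 10251 m³.
HRT = V/Q = 10251 m³ / 22700 m³·d⁻¹ = 0.4516 d × 24 = 10.84 h.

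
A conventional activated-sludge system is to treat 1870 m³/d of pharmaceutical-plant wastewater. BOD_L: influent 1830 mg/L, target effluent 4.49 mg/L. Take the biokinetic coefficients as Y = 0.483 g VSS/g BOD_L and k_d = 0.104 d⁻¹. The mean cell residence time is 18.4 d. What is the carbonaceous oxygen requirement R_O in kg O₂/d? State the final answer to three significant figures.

R_O ≈ 2610 kg O₂/d

Y_obs = Y / (1 + k_d θ_c) = 0.483 / (1 + 0.104 × 18.4) = 0.483 / 2.914 = 0.1658.
Mass of BOD_L removed per day: Q(S₀ − S) = 1870 × 1826 g/m³ = 3414 kg/d.
P_X = Y_obs·Q·(S₀ − S) = 0.1658 × 3414 = 565.9 kg VSS/d.
Carbonaceous O₂ demand = substrate oxidised − cell-mass equivalent = 3414 − 1.42 × 565.9 = 2610 kg O₂/d.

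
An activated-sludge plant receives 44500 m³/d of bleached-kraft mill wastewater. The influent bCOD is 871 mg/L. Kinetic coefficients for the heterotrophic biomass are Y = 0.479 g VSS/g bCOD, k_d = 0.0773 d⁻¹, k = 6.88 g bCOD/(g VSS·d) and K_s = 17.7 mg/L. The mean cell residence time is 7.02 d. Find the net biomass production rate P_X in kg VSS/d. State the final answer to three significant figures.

From the Monod/SRT balance for a CMAS, S = K_s·(1+k_d θ_c)/[θ_c·(Y k − k_d) − 1] = 17.7 × (1 + 0.0773 × 7.02) / [7.02 × (0.479 × 6.88 − 0.0773) − 1] = 27.30 / 21.59 = 1.265 mg/L.
The observed yield is Y_obs = Y/(1 + k_d·θ_c) = 0.479 / (1 + 0.0773 × 7.02) = 0.479 / 1.543 = 0.3105 g VSS per g bCOD removed.
Substrate removed = Q·(S₀ − S) = 44500 m³/d × (871 − 1.26) g/m³ = 3.87×10^7 g/d = 38703 kg/d.
So the net sludge growth is P_X = 0.3105 × 38703 = 12018 kg VSS/d.

P_X ≈ 12000 kg VSS/d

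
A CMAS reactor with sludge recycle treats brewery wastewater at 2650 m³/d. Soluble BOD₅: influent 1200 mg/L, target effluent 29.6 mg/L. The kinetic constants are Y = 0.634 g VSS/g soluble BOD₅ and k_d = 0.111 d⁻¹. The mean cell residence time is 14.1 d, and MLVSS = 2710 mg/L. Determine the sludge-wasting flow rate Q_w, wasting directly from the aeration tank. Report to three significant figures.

Q_w ≈ 283 m³/d

Rearranging the biomass balance for a CMAS with decay, V = Y·Q·ΔS·θ_c / [X·(1+k_d θ_c)] = 0.634 × 2650 × (1200 − 29.6) × 14.1 / [2710 × (1 + 0.111 × 14.1)] = 2.77×10^7 / 6951 = 3989 m³.
For wasting at MLVSS concentration, Q_w = V/θ_c = 3989/14.1 = 282.9 m³/d.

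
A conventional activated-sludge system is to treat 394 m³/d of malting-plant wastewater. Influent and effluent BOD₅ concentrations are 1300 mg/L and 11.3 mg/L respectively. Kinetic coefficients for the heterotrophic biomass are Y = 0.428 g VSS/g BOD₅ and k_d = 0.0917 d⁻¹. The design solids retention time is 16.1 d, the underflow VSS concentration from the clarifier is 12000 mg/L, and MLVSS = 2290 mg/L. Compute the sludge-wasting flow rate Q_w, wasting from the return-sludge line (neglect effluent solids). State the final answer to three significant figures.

From the SRT design equation V = Y Q (S₀−S) θ_c / [X (1 + k_d θ_c)] = 0.428 × 394 × (1300 − 11.3) × 16.1 / [2290 × (1 + 0.0917 × 16.1)] = 3.5×10^6 / 5671 = 617.0 m³.
Q_w = (V·X)/(θ_c X_r) = 617.0 × 2290 / (16.1 × 12000) = 7.313 m³/d.

Q_w ≈ 7.31 m³/d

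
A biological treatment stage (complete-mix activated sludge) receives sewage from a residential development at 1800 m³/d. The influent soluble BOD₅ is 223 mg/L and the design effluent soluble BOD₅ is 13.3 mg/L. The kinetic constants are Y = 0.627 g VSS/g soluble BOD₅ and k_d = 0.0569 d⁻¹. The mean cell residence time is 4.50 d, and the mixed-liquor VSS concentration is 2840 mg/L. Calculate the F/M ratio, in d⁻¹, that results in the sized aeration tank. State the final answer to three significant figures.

F/M ≈ 0.473 d⁻¹

Steady-state biomass mass balance: V·X·(1 + k_d·θ_c) = Y·Q·(S₀ − S)·θ_c, so V = 0.627 × 1800 × (223 − 13.3) × 4.50 / [2840 × (1 + 0.0569 × 4.50)] = 1.07×10^6 / 3567 = 298.6 m³.
F/M = applied load / biomass = Q·S₀/(V·X) = 1800 × 223 / (298.6 × 2840) = 0.4734 d⁻¹.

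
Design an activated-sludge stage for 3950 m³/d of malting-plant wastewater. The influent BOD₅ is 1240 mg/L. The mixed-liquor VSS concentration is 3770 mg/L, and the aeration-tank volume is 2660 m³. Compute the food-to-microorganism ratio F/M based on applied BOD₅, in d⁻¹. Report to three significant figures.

Food-to-microorganism ratio F/M = Q S₀ / (V X) = 3950 × 1240 / (2660 × 3770) = 0.4884 d⁻¹.

F/M ≈ 0.488 d⁻¹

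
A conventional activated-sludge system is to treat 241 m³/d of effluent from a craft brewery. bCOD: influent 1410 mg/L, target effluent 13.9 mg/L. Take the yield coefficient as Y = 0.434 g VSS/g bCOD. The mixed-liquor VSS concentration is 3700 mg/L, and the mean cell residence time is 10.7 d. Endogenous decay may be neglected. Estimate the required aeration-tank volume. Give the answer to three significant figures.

V ≈ 422 m³

V·X = Y·Q·ΔS·θ_c gives V = 0.434 × 241 × (1410 − 13.9) × 10.7 / 3700 = 422.3 m³.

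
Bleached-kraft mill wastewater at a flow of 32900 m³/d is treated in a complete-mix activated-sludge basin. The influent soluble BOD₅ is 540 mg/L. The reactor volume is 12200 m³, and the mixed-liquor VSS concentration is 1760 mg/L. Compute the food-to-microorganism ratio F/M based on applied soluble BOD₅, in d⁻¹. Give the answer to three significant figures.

F/M ≈ 0.827 d⁻¹

F/M = Q·S₀ / (V·X) = 32900 × 540 / (12200 × 1760) = 0.8274 g soluble BOD₅·(g VSS·d)⁻¹.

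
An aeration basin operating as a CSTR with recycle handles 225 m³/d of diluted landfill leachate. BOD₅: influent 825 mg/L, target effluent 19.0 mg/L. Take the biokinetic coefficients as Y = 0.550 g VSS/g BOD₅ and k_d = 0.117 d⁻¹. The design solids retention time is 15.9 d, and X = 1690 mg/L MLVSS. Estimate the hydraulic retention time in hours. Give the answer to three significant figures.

τ ≈ 35.0 h

Steady-state biomass mass balance: V·X·(1 + k_d·θ_c) = Y·Q·(S₀ − S)·θ_c, so V = 0.550 × 225 × (825 − 19.0) × 15.9 / [1690 × (1 + 0.117 × 15.9)] = 1.59×10^6 / 4834 = 328.1 m³.
HRT = V/Q = 328.1 m³ / 225 m³·d⁻¹ = 1.458 d × 24 = 35.00 h.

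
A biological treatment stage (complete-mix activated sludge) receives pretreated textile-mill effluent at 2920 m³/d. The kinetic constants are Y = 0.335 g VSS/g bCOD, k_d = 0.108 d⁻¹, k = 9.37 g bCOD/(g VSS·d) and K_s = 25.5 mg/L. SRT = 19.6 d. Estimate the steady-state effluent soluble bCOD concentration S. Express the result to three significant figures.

From the Monod/SRT balance for a CMAS, S = K_s·(1+k_d θ_c)/[θ_c·(Y k − k_d) − 1] = 25.5 × (1 + 0.108 × 19.6) / [19.6 × (0.335 × 9.37 − 0.108) − 1] = 79.48 / 58.41 = 1.361 mg/L.

S ≈ 1.36 mg/L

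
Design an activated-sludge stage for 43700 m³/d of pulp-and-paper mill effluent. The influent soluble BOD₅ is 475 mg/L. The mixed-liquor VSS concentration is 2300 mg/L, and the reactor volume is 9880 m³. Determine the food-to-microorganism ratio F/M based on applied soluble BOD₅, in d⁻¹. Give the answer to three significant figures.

Food-to-microorganism ratio F/M = Q S₀ / (V X) = 43700 × 475 / (9880 × 2300) = 0.9135 d⁻¹.

F/M ≈ 0.913 d⁻¹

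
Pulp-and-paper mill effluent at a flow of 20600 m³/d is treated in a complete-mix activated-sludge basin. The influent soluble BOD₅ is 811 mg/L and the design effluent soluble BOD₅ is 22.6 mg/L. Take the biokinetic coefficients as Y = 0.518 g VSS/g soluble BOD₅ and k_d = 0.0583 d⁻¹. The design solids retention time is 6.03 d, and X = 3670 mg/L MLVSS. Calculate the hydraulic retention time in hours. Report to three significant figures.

From the SRT design equation V = Y Q (S₀−S) θ_c / [X (1 + k_d θ_c)] = 0.518 × 20600 × (811 − 22.6) × 6.03 / [3670 × (1 + 0.0583 × 6.03)] = 5.07×10^7 / 4960 = 10227 m³.
τ = V/Q = 10227/20600 = 0.4965 d, or 11.92 h.

τ ≈ 11.9 h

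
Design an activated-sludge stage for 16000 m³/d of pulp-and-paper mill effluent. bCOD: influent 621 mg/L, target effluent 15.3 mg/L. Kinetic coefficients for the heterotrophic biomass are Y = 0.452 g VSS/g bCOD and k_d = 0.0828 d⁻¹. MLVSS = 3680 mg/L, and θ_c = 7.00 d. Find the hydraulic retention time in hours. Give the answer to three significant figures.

From the SRT design equation V = Y Q (S₀−S) θ_c / [X (1 + k_d θ_c)] = 0.452 × 16000 × (621 − 15.3) × 7.00 / [3680 × (1 + 0.0828 × 7.00)] = 3.07×10^7 / 5813 = 5275 m³.
τ = V/Q = 5275/16000 = 0.3297 d, or 7.912 h.

τ ≈ 7.91 h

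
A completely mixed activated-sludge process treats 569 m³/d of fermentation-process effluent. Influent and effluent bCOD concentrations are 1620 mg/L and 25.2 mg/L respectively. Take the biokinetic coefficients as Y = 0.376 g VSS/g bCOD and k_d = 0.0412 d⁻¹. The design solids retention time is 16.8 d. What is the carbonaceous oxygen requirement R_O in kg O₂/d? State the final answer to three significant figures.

R_O ≈ 621 kg O₂/d

The observed yield is Y_obs = Y/(1 + k_d·θ_c) = 0.376 / (1 + 0.0412 × 16.8) = 0.376 / 1.692 = 0.2222 g VSS per g bCOD removed.
Substrate removed = Q·(S₀ − S) = 569 m³/d × (1620 − 25.2) g/m³ = 9.07×10^5 g/d = 907.4 kg/d.
P_X = Y_obs·Q·(S₀ − S) = 0.2222 × 907.4 = 201.6 kg VSS/d.
R_O = Q·(S₀ − S) − 1.42·P_X = 907.4 − 1.42 × 201.6 = 621.1 kg O₂/d.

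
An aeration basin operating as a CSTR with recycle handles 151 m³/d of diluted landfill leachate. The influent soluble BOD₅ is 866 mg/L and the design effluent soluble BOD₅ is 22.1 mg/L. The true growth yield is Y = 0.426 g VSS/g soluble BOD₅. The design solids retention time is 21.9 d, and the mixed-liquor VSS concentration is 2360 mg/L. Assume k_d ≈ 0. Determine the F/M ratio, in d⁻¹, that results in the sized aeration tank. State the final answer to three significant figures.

F/M ≈ 0.110 d⁻¹

Biomass mass balance (decay neglected): V·X = Y·Q·(S₀ − S)·θ_c, so V = 0.426 × 151 × (866 − 22.1) × 21.9 / 2360 = 503.7 m³.
F/M = applied load / biomass = Q·S₀/(V·X) = 151 × 866 / (503.7 × 2360) = 0.1100 d⁻¹.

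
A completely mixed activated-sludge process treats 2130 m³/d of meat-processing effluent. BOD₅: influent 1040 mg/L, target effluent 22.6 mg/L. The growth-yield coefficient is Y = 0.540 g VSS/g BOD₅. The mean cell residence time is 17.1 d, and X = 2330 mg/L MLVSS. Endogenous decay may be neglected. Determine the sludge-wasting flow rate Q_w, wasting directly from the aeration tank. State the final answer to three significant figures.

Biomass mass balance (decay neglected): V·X = Y·Q·(S₀ − S)·θ_c, so V = 0.540 × 2130 × (1040 − 22.6) × 17.1 / 2330 = 8588 m³.
For wasting at MLVSS concentration, Q_w = V/θ_c = 8588/17.1 = 502.2 m³/d.

Q_w ≈ 502 m³/d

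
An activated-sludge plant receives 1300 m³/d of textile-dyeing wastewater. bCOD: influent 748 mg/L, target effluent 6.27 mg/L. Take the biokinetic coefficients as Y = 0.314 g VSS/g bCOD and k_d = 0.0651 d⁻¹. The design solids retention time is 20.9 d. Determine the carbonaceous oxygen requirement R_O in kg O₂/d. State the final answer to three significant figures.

R_O ≈ 782 kg O₂/d

Y_obs = Y / (1 + k_d θ_c) = 0.314 / (1 + 0.0651 × 20.9) = 0.314 / 2.361 = 0.1330.
ΔS = 748 − 6.27 = 741.7 mg/L, so the substrate removal rate is 1300 × 741.7/1000 = 964.2 kg bCOD/d.
Biomass synthesised: P_X = Y_obs × 964.2 = 128.3 kg VSS/d.
Carbonaceous O₂ demand = substrate oxidised − cell-mass equivalent = 964.2 − 1.42 × 128.3 = 782.1 kg O₂/d.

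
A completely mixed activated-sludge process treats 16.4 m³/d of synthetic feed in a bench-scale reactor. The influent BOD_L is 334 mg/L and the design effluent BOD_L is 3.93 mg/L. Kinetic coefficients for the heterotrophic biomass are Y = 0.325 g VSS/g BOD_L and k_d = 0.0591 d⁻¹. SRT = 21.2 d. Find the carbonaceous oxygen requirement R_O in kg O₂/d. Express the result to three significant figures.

Y_obs = Y / (1 + k_d θ_c) = 0.325 / (1 + 0.0591 × 21.2) = 0.325 / 2.253 = 0.1443.
Substrate removed = Q·(S₀ − S) = 16.4 m³/d × (334 − 3.93) g/m³ = 5.41×10^3 g/d = 5.413 kg/d.
P_X = Y_obs·Q·(S₀ − S) = 0.1443 × 5.413 = 0.7809 kg VSS/d.
Carbonaceous O₂ demand = substrate oxidised − cell-mass equivalent = 5.413 − 1.42 × 0.7809 = 4.304 kg O₂/d.

R_O ≈ 4.30 kg O₂/d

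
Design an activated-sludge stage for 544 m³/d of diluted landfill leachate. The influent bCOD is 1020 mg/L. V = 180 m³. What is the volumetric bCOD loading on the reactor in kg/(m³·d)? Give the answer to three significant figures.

Volumetric loading L_v = Q·S₀ / V = 544 × 1020 g/m³ / 180.0 m³ = 3083 g/(m³·d) = 3.083 kg bCOD/(m³·d).

L_v ≈ 3.08 kg bCOD/(m³·d)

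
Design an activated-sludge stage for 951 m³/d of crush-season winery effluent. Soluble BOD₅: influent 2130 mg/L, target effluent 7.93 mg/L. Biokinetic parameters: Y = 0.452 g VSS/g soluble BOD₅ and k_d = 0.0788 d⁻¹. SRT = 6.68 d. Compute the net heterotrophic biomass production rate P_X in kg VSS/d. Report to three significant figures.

Y_obs = Y / (1 + k_d θ_c) = 0.452 / (1 + 0.0788 × 6.68) = 0.452 / 1.526 = 0.2961.
Mass of soluble BOD₅ removed per day: Q(S₀ − S) = 951 × 2122 g/m³ = 2018 kg/d.
Biomass produced: P_X = Y_obs·Q·ΔS = 0.2961 × 2018 ≈ 597.6 kg VSS/d.

P_X ≈ 598 kg VSS/d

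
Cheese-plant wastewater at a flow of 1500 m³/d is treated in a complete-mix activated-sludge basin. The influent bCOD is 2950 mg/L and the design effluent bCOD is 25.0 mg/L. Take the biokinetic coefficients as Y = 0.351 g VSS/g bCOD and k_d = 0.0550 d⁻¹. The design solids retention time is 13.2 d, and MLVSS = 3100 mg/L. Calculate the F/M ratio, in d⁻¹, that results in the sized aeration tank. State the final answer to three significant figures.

F/M ≈ 0.376 d⁻¹

From the SRT design equation V = Y Q (S₀−S) θ_c / [X (1 + k_d θ_c)] = 0.351 × 1500 × (2950 − 25.0) × 13.2 / [3100 × (1 + 0.0550 × 13.2)] = 2.03×10^7 / 5351 = 3799 m³.
Food-to-microorganism ratio F/M = Q S₀ / (V X) = 1500 × 2950 / (3799 × 3100) = 0.3757 d⁻¹.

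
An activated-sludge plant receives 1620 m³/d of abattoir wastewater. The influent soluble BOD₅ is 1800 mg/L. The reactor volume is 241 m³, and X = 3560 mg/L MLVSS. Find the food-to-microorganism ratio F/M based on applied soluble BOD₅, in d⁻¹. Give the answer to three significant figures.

Food-to-microorganism ratio F/M = Q S₀ / (V X) = 1620 × 1800 / (241.0 × 3560) = 3.399 d⁻¹.

F/M ≈ 3.40 d⁻¹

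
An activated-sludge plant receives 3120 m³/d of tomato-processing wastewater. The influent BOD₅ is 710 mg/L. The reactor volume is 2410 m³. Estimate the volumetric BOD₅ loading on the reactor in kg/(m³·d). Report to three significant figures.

L_v = Q S₀ / V = 3120 × 710 × 10⁻³ / 2410 = 0.9192 kg/(m³·d).

L_v ≈ 0.919 kg BOD₅/(m³·d)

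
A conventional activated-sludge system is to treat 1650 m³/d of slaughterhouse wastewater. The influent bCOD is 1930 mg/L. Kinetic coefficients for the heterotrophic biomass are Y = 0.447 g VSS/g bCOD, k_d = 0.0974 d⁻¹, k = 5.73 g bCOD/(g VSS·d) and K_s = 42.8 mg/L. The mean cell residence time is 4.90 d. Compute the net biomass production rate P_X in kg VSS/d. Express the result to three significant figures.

P_X ≈ 961 kg VSS/d

Effluent substrate depends only on kinetics and SRT: S = K_s(1 + k_d θ_c) / [θ_c(Yk − k_d) − 1] = 42.8 × (1 + 0.0974 × 4.90) / [4.90 × (0.447 × 5.73 − 0.0974) − 1] = 63.23 / 11.07 = 5.710 mg/L.
Y_obs = Y / (1 + k_d θ_c) = 0.447 / (1 + 0.0974 × 4.90) = 0.447 / 1.477 = 0.3026.
Q·(S₀ − S) = 1650 × (1930 − 5.71) × 10⁻³ = 3175 kg/d removed.
Biomass produced: P_X = Y_obs·Q·ΔS = 0.3026 × 3175 ≈ 960.7 kg VSS/d.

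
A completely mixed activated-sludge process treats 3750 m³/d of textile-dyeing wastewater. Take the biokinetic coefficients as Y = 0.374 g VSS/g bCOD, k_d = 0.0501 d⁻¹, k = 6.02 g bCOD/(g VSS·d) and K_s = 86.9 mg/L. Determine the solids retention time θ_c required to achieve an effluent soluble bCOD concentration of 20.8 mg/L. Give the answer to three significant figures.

θ_c ≈ 2.60 d

At the target effluent, Y k S/(K_s+S) = 0.374×6.02×20.8/107.7 = 0.4348 d⁻¹.
θ_c = 1/(μ − k_d) = 1/(0.4348 − 0.0501) = 1/0.3847 = 2.599 d.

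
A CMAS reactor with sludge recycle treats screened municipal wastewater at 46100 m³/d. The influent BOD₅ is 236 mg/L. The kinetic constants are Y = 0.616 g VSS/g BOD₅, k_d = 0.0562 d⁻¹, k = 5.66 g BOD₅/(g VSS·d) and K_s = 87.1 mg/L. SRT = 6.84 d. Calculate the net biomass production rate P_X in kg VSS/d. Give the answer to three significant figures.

P_X ≈ 4730 kg VSS/d

Effluent substrate depends only on kinetics and SRT: S = K_s(1 + k_d θ_c) / [θ_c(Yk − k_d) − 1] = 87.1 × (1 + 0.0562 × 6.84) / [6.84 × (0.616 × 5.66 − 0.0562) − 1] = 120.6 / 22.46 = 5.368 mg/L.
Correct the yield for decay: Y_obs = Y/(1 + k_d θ_c) = 0.616 / (1 + 0.0562 × 6.84) = 0.616 / 1.384 = 0.4450.
ΔS = 236 − 5.37 = 230.6 mg/L, so the substrate removal rate is 46100 × 230.6/1000 = 10632 kg BOD₅/d.
Net biomass production P_X = Y_obs × Q·(S₀ − S) = 0.4450 × 10632 = 4731 kg VSS/d.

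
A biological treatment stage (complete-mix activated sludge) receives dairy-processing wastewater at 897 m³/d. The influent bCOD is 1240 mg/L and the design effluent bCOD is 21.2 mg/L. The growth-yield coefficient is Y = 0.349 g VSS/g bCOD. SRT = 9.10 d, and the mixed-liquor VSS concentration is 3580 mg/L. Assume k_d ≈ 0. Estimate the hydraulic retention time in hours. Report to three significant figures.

V·X = Y·Q·ΔS·θ_c gives V = 0.349 × 897 × (1240 − 21.2) × 9.10 / 3580 = 969.9 m³.
HRT = V/Q = 969.9 m³ / 897 m³·d⁻¹ = 1.081 d × 24 = 25.95 h.

τ ≈ 25.9 h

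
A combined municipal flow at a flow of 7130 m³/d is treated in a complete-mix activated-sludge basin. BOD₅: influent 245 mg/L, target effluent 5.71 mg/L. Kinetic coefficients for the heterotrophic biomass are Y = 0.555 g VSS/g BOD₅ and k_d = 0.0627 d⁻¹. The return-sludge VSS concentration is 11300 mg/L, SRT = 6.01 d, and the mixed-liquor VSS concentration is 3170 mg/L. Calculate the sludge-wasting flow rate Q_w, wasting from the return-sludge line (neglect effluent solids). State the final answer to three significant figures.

Q_w ≈ 60.9 m³/d

Steady-state biomass mass balance: V·X·(1 + k_d·θ_c) = Y·Q·(S₀ − S)·θ_c, so V = 0.555 × 7130 × (245 − 5.71) × 6.01 / [3170 × (1 + 0.0627 × 6.01)] = 5.69×10^6 / 4365 = 1304 m³.
θ_c = V·X/(Q_w·X_r) when wasting from the recycle, so Q_w = V·X/(θ_c·X_r) = 1304 × 3170 / (6.01 × 11300) = 60.86 m³/d.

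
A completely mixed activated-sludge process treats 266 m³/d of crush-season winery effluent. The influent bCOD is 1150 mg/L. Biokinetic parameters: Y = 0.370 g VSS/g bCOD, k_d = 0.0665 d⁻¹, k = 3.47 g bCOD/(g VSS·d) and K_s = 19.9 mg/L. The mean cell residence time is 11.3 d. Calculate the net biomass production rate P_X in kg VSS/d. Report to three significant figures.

Effluent substrate depends only on kinetics and SRT: S = K_s(1 + k_d θ_c) / [θ_c(Yk − k_d) − 1] = 19.9 × (1 + 0.0665 × 11.3) / [11.3 × (0.370 × 3.47 − 0.0665) − 1] = 34.85 / 12.76 = 2.732 mg/L.
Correct the yield for decay: Y_obs = Y/(1 + k_d θ_c) = 0.370 / (1 + 0.0665 × 11.3) = 0.370 / 1.751 = 0.2113.
Q·(S₀ − S) = 266 × (1150 − 2.73) × 10⁻³ = 305.2 kg/d removed.
P_X = Y_obs · Q(S₀ − S) = 0.2113 × 305.2 = 64.47 kg VSS/d.

P_X ≈ 64.5 kg VSS/d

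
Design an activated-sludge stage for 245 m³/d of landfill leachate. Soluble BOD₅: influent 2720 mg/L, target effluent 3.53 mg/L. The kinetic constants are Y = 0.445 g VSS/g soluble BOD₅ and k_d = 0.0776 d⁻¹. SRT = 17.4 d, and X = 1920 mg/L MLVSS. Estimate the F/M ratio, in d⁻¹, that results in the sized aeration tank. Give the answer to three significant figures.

Steady-state biomass mass balance: V·X·(1 + k_d·θ_c) = Y·Q·(S₀ − S)·θ_c, so V = 0.445 × 245 × (2720 − 3.53) × 17.4 / [1920 × (1 + 0.0776 × 17.4)] = 5.15×10^6 / 4512 = 1142 m³.
Food-to-microorganism ratio F/M = Q S₀ / (V X) = 245 × 2720 / (1142 × 1920) = 0.3039 d⁻¹.

F/M ≈ 0.304 d⁻¹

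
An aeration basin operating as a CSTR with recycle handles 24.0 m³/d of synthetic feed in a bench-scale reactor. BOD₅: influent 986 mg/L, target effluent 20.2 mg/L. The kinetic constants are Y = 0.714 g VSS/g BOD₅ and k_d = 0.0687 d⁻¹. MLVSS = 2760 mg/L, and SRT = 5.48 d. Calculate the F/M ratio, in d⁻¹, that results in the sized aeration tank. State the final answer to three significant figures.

Steady-state biomass mass balance: V·X·(1 + k_d·θ_c) = Y·Q·(S₀ − S)·θ_c, so V = 0.714 × 24.0 × (986 − 20.2) × 5.48 / [2760 × (1 + 0.0687 × 5.48)] = 9.07×10^4 / 3799 = 23.87 m³.
F/M = applied load / biomass = Q·S₀/(V·X) = 24.0 × 986 / (23.87 × 2760) = 0.3592 d⁻¹.

F/M ≈ 0.359 d⁻¹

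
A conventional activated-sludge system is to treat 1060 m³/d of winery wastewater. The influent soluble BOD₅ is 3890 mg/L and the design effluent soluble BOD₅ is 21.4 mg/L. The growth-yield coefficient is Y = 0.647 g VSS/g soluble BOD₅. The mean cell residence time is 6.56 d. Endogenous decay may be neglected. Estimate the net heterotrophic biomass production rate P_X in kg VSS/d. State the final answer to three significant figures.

No decay correction is needed, so Y_obs = Y = 0.647.
Q·(S₀ − S) = 1060 × (3890 − 21.4) × 10⁻³ = 4101 kg/d removed.
Net biomass production P_X = Y_obs × Q·(S₀ − S) = 0.6470 × 4101 = 2653 kg VSS/d.

P_X ≈ 2650 kg VSS/d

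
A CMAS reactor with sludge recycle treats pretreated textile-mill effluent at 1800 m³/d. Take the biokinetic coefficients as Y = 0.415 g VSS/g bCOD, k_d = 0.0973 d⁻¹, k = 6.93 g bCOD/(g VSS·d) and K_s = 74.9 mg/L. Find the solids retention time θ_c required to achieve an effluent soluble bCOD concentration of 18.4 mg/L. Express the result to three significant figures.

At the target effluent, Y k S/(K_s+S) = 0.415×6.93×18.4/93.30 = 0.5672 d⁻¹.
Then 1/θ_c = μ − k_d = 0.5672 − 0.0973 = 0.4699 d⁻¹, giving θ_c = 2.128 d.

θ_c ≈ 2.13 d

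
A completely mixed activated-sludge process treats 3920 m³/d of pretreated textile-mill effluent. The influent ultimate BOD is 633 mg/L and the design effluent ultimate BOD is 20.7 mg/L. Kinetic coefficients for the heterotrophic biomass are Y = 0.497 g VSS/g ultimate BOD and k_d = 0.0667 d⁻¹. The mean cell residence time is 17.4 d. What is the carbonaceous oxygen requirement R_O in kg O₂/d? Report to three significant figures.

R_O ≈ 1620 kg O₂/d

Y_obs = Y / (1 + k_d θ_c) = 0.497 / (1 + 0.0667 × 17.4) = 0.497 / 2.161 = 0.2300.
Mass of ultimate BOD removed per day: Q(S₀ − S) = 3920 × 612.3 g/m³ = 2400 kg/d.
P_X = Y_obs·Q·(S₀ − S) = 0.2300 × 2400 = 552.1 kg VSS/d.
R_O = Q·(S₀ − S) − 1.42·P_X = 2400 − 1.42 × 552.1 = 1616 kg O₂/d.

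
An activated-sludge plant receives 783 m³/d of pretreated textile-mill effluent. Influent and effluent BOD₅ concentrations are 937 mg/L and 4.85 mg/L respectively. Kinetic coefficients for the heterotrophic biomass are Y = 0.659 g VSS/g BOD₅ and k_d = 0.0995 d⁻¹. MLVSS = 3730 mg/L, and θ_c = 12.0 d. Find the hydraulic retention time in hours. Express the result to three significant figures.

Steady-state biomass mass balance: V·X·(1 + k_d·θ_c) = Y·Q·(S₀ − S)·θ_c, so V = 0.659 × 783 × (937 − 4.85) × 12.0 / [3730 × (1 + 0.0995 × 12.0)] = 5.77×10^6 / 8184 = 705.3 m³.
τ = V/Q = 705.3/783 = 0.9008 d, or 21.62 h.

τ ≈ 21.6 h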